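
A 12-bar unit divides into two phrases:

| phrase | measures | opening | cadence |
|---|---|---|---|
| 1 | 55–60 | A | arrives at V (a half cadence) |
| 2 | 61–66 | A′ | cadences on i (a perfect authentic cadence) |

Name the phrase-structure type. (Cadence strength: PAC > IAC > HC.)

Phrase 1 ends with a half cadence (weaker) and phrase 2 with a perfect authentic cadence (stronger): antecedent + consequent = a period.
The two phrases open with the same material (A / A′), so the period is parallel.

parallel period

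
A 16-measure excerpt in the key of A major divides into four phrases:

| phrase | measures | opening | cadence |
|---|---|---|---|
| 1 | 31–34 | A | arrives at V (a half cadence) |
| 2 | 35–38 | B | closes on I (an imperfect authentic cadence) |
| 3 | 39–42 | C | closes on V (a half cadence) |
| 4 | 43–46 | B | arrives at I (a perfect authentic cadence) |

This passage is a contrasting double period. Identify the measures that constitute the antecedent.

In a double period the four phrases pair into a large antecedent (phrases 1–2, ending imperfect authentic cadence) and a large consequent (phrases 3–4, ending perfect authentic cadence). The antecedent spans mm. 31–38.

measures 31–38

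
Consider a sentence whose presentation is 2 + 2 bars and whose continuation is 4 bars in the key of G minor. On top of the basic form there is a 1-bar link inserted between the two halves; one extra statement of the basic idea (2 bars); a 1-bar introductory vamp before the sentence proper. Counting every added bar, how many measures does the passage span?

12 measures

Basic sentence: 2 + 2 + 4 = 8 bars.
8 (basic form) + 1 (link) + 2 (extra statement) + 1 (introduction) = 12.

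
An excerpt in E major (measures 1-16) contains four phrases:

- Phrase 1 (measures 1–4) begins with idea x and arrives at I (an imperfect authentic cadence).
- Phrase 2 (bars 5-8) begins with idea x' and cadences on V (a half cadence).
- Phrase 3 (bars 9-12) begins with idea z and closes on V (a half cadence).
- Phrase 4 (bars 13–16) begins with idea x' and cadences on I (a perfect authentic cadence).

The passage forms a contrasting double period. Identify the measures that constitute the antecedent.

measures 1–8

In a double period the four phrases pair into a large antecedent (phrases 1–2, ending half cadence) and a large consequent (phrases 3–4, ending perfect authentic cadence). The antecedent spans bars 1-8.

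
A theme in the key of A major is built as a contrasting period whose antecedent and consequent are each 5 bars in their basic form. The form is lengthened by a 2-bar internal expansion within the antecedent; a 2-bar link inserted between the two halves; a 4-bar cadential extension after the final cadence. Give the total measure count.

Basic contrasting period: 5 + 5 = 10 bars.
10 (basic form) + 2 (internal expansion) + 2 (link) + 4 (cadential extension) = 18.

18 measures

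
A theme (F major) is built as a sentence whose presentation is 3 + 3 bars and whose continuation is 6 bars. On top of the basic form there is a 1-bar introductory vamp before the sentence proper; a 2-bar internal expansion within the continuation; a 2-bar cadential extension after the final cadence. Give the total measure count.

17 measures

Basic sentence: 3 + 3 + 6 = 12 bars.
12 (basic form) + 1 (introduction) + 2 (internal expansion) + 2 (cadential extension) = 17.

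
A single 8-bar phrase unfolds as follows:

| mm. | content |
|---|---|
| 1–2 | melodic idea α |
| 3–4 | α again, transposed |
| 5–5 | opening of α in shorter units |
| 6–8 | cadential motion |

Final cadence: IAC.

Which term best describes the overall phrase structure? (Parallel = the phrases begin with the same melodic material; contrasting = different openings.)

Basic idea (mm. 1-2) + its repetition (bars 3–4) form the presentation; fragmentation and cadence (mm. 5–8) form the continuation — the 8-bar whole is a sentence.

sentence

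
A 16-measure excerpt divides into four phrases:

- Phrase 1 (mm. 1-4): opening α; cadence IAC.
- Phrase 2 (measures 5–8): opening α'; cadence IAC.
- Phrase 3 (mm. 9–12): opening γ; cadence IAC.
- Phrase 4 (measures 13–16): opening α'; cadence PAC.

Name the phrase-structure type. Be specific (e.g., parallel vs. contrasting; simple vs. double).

contrasting double period

Four phrases in two halves: the first half (mm. 1–8) ends with an imperfect authentic cadence, the second (mm. 9–16) with a perfect authentic cadence — a large antecedent–consequent pair, i.e. a double period.
Phrase 3 begins with different material from phrase 1, making it contrasting.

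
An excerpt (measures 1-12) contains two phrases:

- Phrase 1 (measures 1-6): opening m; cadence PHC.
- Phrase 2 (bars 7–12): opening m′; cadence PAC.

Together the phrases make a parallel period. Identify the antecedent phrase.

The phrase ending with the weaker cadence (Phrygian half cadence) is the antecedent; the one ending more conclusively (perfect authentic cadence) is the consequent. The antecedent is phrase 1.

phrase 1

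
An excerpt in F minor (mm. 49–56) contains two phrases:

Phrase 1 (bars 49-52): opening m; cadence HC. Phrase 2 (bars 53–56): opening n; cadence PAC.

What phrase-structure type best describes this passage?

Phrase 1 ends with a half cadence (weaker) and phrase 2 with a perfect authentic cadence (stronger): antecedent + consequent = a period.
The two phrases open with different material (m / n), so the period is contrasting.

contrasting period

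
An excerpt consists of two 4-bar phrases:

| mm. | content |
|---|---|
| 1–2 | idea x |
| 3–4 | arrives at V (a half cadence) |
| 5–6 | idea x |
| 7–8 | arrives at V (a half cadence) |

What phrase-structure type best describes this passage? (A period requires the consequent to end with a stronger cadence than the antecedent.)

repeated phrase

Both phrases have the same opening (x) and the same cadence (half cadence): the second is a restatement, not a consequent, so this is a repeated phrase rather than a period.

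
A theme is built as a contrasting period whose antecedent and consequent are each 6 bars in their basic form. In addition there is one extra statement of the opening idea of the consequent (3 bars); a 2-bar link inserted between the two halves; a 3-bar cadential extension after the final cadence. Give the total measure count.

Basic contrasting period: 6 + 6 = 12 bars.
12 (basic form) + 3 (extra statement) + 2 (link) + 3 (cadential extension) = 20.

20 measures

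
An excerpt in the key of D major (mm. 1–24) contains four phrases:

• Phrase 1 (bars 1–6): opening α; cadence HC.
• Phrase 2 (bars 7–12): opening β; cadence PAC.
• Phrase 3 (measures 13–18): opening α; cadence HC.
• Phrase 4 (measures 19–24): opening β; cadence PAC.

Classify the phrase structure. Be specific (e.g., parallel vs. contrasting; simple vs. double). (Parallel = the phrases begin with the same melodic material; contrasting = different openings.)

repeated period

The cadence pattern HC–PAC–HC–PAC is weak–strong twice, and phrases 3–4 restate phrases 1–2: a period heard twice, not a double period (which would end weakly at phrase 2).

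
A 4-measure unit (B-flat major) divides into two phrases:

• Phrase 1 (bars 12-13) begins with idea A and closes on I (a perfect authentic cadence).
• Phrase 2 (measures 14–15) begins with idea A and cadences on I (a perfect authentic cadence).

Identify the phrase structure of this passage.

Both phrases have the same opening (A) and the same cadence (perfect authentic cadence): the second is a restatement, not a consequent, so this is a repeated phrase rather than a period.

repeated phrase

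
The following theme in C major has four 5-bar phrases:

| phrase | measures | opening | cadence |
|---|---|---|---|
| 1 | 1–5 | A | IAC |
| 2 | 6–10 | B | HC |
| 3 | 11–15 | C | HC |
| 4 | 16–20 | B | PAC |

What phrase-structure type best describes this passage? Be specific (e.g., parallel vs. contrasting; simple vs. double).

Four phrases in two halves: the first half (measures 1–10) ends with a half cadence, the second (mm. 11–20) with a perfect authentic cadence — a large antecedent–consequent pair, i.e. a double period.
Phrase 3 begins with different material from phrase 1, making it contrasting.

contrasting double period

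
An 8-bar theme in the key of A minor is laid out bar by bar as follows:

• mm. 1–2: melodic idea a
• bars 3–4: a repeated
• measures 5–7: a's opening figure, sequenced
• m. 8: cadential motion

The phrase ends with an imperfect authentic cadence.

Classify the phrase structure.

Basic idea (measures 1-2) + its repetition (mm. 3–4) form the presentation; fragmentation and cadence (measures 5–8) form the continuation — the 8-bar whole is a sentence.

sentence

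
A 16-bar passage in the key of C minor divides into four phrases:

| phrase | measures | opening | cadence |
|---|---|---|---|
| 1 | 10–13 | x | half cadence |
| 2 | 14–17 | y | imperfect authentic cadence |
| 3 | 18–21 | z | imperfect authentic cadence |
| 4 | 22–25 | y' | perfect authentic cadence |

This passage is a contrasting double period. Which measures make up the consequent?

In a double period the four phrases pair into a large antecedent (phrases 1–2, ending imperfect authentic cadence) and a large consequent (phrases 3–4, ending perfect authentic cadence). The consequent spans mm. 18–25.

measures 18–25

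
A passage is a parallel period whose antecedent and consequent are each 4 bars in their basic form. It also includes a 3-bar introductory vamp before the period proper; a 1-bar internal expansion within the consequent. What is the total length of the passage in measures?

Basic parallel period: 4 + 4 = 8 bars.
8 (basic form) + 3 (introduction) + 1 (internal expansion) = 12.

12 measures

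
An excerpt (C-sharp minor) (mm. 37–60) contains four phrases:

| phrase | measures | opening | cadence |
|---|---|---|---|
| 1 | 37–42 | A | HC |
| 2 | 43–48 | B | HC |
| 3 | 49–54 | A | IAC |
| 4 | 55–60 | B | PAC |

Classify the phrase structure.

Four phrases in two halves: the first half (measures 37–48) ends with a half cadence, the second (mm. 49–60) with a perfect authentic cadence — a large antecedent–consequent pair, i.e. a double period.
Phrase 3 begins with the same material as phrase 1, making it parallel.

parallel double period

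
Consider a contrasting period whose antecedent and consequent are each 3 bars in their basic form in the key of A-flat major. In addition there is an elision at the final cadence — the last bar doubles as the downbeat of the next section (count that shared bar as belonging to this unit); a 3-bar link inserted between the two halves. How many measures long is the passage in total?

Basic contrasting period: 3 + 3 = 6 bars.
6 (basic form) + 3 (link) = 9.
The elision shares a bar with the next section but does not change this unit's count.

9 measures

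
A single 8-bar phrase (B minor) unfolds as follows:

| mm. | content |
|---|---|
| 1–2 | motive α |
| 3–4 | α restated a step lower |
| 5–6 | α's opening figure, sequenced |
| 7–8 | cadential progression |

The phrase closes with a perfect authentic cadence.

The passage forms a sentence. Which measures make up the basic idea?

The presentation of a sentence is the basic idea (mm. 1-2) plus its repetition (mm. 3-4); the basic idea is therefore measures 1–2.

measures 1–2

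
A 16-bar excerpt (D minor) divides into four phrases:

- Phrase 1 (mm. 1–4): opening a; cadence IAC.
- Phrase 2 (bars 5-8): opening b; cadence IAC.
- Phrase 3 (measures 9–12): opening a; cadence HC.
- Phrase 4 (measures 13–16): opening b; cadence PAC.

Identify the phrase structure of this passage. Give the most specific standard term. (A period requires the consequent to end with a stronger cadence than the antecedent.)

parallel double period

Four phrases in two halves: the first half (mm. 1–8) ends with an imperfect authentic cadence, the second (bars 9-16) with a perfect authentic cadence — a large antecedent–consequent pair, i.e. a double period.
Phrase 3 begins with the same material as phrase 1, making it parallel.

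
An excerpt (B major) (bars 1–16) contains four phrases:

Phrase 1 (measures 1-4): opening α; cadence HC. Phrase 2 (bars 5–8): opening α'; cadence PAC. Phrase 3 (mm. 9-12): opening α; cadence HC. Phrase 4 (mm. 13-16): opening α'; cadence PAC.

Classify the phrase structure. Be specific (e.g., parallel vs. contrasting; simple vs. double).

repeated period

The cadence pattern HC–PAC–HC–PAC is weak–strong twice, and phrases 3–4 restate phrases 1–2: a period heard twice, not a double period (which would end weakly at phrase 2).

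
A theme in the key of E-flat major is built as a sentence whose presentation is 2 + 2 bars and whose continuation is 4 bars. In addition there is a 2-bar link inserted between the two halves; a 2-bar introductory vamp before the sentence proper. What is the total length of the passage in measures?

Basic sentence: 2 + 2 + 4 = 8 bars.
8 (basic form) + 2 (link) + 2 (introduction) = 12.

12 measures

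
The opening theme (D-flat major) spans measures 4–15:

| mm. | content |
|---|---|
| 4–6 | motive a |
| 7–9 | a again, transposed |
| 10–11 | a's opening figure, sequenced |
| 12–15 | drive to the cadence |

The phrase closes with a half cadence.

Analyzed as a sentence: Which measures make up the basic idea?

measures 4–6

The presentation of a sentence is the basic idea (mm. 4–6) plus its repetition (mm. 7–9); the basic idea is therefore bars 4–6.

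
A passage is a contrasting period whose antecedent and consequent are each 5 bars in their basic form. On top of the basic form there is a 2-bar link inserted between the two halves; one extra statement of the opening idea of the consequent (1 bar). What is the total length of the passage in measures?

13 measures

Basic contrasting period: 5 + 5 = 10 bars.
10 (basic form) + 2 (link) + 1 (extra statement) = 13.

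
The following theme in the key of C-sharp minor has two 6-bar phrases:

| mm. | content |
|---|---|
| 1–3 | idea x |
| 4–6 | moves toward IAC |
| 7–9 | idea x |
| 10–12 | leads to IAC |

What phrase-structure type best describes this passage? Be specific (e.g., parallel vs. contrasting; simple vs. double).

Both phrases have the same opening (x) and the same cadence (imperfect authentic cadence): the second is a restatement, not a consequent, so this is a repeated phrase rather than a period.

repeated phrase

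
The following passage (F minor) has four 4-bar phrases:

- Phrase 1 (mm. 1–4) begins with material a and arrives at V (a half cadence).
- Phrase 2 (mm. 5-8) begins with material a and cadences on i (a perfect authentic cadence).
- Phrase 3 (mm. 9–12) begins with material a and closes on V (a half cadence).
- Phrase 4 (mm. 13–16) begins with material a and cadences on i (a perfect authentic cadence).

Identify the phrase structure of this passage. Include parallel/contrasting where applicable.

The cadence pattern HC–PAC–HC–PAC is weak–strong twice, and phrases 3–4 restate phrases 1–2: a period heard twice, not a double period (which would end weakly at phrase 2).

repeated period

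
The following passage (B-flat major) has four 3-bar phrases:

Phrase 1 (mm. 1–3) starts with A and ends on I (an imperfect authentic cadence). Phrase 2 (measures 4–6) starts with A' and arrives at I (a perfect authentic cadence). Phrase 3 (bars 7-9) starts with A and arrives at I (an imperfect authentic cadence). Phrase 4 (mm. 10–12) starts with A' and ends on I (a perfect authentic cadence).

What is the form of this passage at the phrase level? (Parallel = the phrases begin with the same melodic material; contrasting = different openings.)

The cadence pattern IAC–PAC–IAC–PAC is weak–strong twice, and phrases 3–4 restate phrases 1–2: a period heard twice, not a double period (which would end weakly at phrase 2).

repeated period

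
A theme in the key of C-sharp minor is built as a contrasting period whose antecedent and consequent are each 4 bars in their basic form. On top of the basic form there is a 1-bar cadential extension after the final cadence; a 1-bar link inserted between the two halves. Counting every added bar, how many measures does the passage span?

Basic contrasting period: 4 + 4 = 8 bars.
8 (basic form) + 1 (cadential extension) + 1 (link) = 10.

10 measures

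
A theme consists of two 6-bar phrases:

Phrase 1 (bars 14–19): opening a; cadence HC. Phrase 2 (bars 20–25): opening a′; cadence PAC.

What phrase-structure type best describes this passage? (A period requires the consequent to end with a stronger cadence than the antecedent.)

Phrase 1 ends with a half cadence (weaker) and phrase 2 with a perfect authentic cadence (stronger): antecedent + consequent = a period.
The two phrases open with the same material (a / a′), so the period is parallel.

parallel period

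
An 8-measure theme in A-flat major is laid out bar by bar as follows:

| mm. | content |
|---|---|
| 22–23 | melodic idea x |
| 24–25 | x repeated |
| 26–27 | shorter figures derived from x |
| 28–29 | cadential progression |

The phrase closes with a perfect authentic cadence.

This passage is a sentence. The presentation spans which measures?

measures 22–25

The presentation of a sentence is the basic idea (measures 22–23) plus its repetition (bars 24–25); the presentation is therefore bars 22–25.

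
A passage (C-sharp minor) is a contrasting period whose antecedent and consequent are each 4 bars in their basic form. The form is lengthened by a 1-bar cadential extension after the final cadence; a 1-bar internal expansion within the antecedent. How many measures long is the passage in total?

Basic contrasting period: 4 + 4 = 8 bars.
8 (basic form) + 1 (cadential extension) + 1 (internal expansion) = 10.

10 measures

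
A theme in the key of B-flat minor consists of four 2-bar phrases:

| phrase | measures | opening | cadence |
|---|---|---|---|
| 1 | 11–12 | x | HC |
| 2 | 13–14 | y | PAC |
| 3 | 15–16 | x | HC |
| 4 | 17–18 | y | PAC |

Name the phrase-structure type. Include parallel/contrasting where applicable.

The cadence pattern HC–PAC–HC–PAC is weak–strong twice, and phrases 3–4 restate phrases 1–2: a period heard twice, not a double period (which would end weakly at phrase 2).

repeated period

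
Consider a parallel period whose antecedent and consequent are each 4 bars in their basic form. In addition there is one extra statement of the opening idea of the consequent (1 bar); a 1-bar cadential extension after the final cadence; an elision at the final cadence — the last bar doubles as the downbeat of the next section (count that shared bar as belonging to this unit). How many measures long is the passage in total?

10 measures

Basic parallel period: 4 + 4 = 8 bars.
8 (basic form) + 1 (extra statement) + 1 (cadential extension) = 10.
The elision shares a bar with the next section but does not change this unit's count.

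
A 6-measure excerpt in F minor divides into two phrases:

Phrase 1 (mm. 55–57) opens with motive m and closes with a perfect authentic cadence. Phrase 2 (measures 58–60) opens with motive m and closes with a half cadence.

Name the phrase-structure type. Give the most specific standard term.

The second phrase closes with a half cadence, which is not stronger than the first phrase's perfect authentic cadence; without a weak→strong cadential pair there is no antecedent–consequent relationship, so this is a phrase group rather than a period.

phrase group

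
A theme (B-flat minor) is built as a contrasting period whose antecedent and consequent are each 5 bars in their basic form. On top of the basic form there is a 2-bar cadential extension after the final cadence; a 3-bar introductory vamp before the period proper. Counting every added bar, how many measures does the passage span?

Basic contrasting period: 5 + 5 = 10 bars.
10 (basic form) + 2 (cadential extension) + 3 (introduction) = 15.

15 measures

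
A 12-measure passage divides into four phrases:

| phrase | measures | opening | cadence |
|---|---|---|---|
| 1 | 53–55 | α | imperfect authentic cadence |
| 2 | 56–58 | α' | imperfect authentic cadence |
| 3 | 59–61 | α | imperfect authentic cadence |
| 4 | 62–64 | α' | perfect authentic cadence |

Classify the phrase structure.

Four phrases in two halves: the first half (measures 53–58) ends with an imperfect authentic cadence, the second (measures 59-64) with a perfect authentic cadence — a large antecedent–consequent pair, i.e. a double period.
Phrase 3 begins with the same material as phrase 1, making it parallel.

parallel double period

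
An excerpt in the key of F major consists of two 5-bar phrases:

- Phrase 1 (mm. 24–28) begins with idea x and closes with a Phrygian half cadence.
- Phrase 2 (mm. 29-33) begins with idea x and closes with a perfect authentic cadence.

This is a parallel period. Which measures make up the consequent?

The phrase ending with the weaker cadence (Phrygian half cadence) is the antecedent; the one ending more conclusively (perfect authentic cadence) is the consequent. The consequent is measures 29–33.

measures 29–33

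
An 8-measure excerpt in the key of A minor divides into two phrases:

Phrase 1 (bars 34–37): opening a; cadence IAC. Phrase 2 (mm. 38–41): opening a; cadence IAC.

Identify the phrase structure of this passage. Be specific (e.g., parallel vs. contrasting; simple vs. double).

Both phrases have the same opening (a) and the same cadence (imperfect authentic cadence): the second is a restatement, not a consequent, so this is a repeated phrase rather than a period.

repeated phrase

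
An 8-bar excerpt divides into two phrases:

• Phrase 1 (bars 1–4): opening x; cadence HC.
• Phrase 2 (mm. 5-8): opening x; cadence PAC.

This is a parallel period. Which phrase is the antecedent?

phrase 1

The phrase ending with the weaker cadence (half cadence) is the antecedent; the one ending more conclusively (perfect authentic cadence) is the consequent. The antecedent is phrase 1.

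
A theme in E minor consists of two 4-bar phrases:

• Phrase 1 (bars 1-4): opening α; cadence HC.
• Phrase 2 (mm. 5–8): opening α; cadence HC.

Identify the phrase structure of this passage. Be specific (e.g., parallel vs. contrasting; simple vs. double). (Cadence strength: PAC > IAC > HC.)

Both phrases have the same opening (α) and the same cadence (half cadence): the second is a restatement, not a consequent, so this is a repeated phrase rather than a period.

repeated phrase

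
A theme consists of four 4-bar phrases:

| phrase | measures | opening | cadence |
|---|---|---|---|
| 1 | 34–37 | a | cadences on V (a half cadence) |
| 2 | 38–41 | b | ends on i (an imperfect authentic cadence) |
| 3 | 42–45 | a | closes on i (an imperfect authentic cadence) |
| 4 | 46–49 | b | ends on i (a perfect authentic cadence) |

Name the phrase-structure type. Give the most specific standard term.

parallel double period

Four phrases in two halves: the first half (measures 34-41) ends with an imperfect authentic cadence, the second (mm. 42–49) with a perfect authentic cadence — a large antecedent–consequent pair, i.e. a double period.
Phrase 3 begins with the same material as phrase 1, making it parallel.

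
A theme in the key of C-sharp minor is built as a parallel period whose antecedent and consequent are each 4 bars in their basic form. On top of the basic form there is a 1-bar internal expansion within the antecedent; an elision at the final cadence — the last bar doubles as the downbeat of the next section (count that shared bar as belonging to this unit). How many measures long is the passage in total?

Basic parallel period: 4 + 4 = 8 bars.
8 (basic form) + 1 (internal expansion) = 9.
The elision shares a bar with the next section but does not change this unit's count.

9 measures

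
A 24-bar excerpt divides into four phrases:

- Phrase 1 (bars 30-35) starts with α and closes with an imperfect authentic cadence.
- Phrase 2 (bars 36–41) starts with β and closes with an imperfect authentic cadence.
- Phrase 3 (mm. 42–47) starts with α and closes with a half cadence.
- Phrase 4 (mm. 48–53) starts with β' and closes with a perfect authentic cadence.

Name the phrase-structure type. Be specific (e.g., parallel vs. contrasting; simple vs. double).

Four phrases in two halves: the first half (mm. 30–41) ends with an imperfect authentic cadence, the second (mm. 42–53) with a perfect authentic cadence — a large antecedent–consequent pair, i.e. a double period.
Phrase 3 begins with the same material as phrase 1, making it parallel.

parallel double period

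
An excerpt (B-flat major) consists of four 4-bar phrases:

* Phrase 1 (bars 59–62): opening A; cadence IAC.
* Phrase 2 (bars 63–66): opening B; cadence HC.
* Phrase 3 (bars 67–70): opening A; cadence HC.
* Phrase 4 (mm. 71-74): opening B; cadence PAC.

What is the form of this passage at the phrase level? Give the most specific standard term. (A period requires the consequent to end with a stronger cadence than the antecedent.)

Four phrases in two halves: the first half (bars 59-66) ends with a half cadence, the second (mm. 67–74) with a perfect authentic cadence — a large antecedent–consequent pair, i.e. a double period.
Phrase 3 begins with the same material as phrase 1, making it parallel.

parallel double period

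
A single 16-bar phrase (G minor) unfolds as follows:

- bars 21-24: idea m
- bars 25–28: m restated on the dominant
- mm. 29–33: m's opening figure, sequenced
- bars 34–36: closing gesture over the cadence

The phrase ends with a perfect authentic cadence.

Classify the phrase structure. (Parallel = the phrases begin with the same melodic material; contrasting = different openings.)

sentence

Basic idea (mm. 21–24) + its repetition (mm. 25–28) form the presentation; fragmentation and cadence (measures 29–36) form the continuation — the 16-bar whole is a sentence.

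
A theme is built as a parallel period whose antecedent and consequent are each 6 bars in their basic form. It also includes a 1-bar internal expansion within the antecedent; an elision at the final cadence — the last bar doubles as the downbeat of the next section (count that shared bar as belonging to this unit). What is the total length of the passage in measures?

Basic parallel period: 6 + 6 = 12 bars.
12 (basic form) + 1 (internal expansion) = 13.
The elision shares a bar with the next section but does not change this unit's count.

13 measures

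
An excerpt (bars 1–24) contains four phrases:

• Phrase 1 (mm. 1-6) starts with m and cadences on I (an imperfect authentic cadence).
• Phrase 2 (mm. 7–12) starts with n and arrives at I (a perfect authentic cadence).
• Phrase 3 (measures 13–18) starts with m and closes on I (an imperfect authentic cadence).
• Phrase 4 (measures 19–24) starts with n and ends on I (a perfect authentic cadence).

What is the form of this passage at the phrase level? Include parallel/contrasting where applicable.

The cadence pattern IAC–PAC–IAC–PAC is weak–strong twice, and phrases 3–4 restate phrases 1–2: a period heard twice, not a double period (which would end weakly at phrase 2).

repeated period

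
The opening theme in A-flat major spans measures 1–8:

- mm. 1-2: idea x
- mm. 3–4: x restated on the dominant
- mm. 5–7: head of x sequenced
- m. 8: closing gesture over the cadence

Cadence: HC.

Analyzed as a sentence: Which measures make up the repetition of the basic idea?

The presentation of a sentence is the basic idea (mm. 1–2) plus its repetition (measures 3–4); the repetition of the basic idea is therefore mm. 3-4.

measures 3–4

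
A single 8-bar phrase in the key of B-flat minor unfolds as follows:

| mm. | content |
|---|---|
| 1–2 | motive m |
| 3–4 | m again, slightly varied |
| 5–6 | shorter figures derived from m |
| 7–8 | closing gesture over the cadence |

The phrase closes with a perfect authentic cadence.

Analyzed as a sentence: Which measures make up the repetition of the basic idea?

The presentation of a sentence is the basic idea (mm. 1-2) plus its repetition (measures 3–4); the repetition of the basic idea is therefore mm. 3–4.

measures 3–4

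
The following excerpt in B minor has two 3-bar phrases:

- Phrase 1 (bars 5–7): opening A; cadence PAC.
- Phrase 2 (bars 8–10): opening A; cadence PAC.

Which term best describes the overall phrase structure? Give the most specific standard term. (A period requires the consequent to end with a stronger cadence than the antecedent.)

Both phrases have the same opening (A) and the same cadence (perfect authentic cadence): the second is a restatement, not a consequent, so this is a repeated phrase rather than a period.

repeated phrase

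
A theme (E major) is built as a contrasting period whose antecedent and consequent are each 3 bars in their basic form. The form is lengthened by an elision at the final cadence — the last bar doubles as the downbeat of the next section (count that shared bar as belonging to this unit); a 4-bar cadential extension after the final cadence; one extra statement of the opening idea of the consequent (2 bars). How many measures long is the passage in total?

Basic contrasting period: 3 + 3 = 6 bars.
6 (basic form) + 4 (cadential extension) + 2 (extra statement) = 12.
The elision shares a bar with the next section but does not change this unit's count.

12 measures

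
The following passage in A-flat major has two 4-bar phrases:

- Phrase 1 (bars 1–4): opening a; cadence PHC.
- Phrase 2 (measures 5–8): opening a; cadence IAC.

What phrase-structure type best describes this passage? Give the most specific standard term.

Phrase 1 ends with a Phrygian half cadence (weaker) and phrase 2 with an imperfect authentic cadence (stronger): antecedent + consequent = a period.
The two phrases open with the same material (a / a), so the period is parallel.

parallel period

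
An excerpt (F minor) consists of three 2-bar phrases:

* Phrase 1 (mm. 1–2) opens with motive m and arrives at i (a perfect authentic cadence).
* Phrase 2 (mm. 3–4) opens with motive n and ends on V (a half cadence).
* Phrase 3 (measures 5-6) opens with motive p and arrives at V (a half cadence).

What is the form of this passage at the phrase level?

The final phrase closes with a half cadence, which is not stronger than the preceding half cadence; the 3 phrases lack an overall antecedent–consequent design and so form a phrase group.

phrase group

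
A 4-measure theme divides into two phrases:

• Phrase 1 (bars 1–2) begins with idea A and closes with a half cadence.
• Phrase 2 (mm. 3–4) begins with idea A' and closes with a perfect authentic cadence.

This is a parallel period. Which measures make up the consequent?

measures 3–4

The phrase ending with the weaker cadence (half cadence) is the antecedent; the one ending more conclusively (perfect authentic cadence) is the consequent. The consequent is measures 3–4.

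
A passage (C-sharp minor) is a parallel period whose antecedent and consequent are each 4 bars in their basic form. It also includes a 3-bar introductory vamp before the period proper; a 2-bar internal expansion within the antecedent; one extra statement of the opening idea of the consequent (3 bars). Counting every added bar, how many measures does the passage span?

16 measures

Basic parallel period: 4 + 4 = 8 bars.
8 (basic form) + 3 (introduction) + 2 (internal expansion) + 3 (extra statement) = 16.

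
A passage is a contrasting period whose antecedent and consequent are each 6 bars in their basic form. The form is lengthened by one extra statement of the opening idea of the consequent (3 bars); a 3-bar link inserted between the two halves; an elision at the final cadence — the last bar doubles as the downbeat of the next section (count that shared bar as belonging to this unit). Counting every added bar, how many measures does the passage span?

18 measures

Basic contrasting period: 6 + 6 = 12 bars.
12 (basic form) + 3 (extra statement) + 3 (link) = 18.
The elision shares a bar with the next section but does not change this unit's count.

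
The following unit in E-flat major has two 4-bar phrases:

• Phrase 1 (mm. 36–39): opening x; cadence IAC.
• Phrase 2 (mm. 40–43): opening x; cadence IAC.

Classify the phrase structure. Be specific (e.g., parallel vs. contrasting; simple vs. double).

repeated phrase

Both phrases have the same opening (x) and the same cadence (imperfect authentic cadence): the second is a restatement, not a consequent, so this is a repeated phrase rather than a period.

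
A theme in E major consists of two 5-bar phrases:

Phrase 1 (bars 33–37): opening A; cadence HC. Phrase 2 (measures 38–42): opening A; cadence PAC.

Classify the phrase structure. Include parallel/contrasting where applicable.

Phrase 1 ends with a half cadence (weaker) and phrase 2 with a perfect authentic cadence (stronger): antecedent + consequent = a period.
The two phrases open with the same material (A / A), so the period is parallel.

parallel period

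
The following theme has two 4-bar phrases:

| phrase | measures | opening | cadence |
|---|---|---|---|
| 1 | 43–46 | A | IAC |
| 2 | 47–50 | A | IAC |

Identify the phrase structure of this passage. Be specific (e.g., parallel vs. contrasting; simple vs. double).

repeated phrase

Both phrases have the same opening (A) and the same cadence (imperfect authentic cadence): the second is a restatement, not a consequent, so this is a repeated phrase rather than a period.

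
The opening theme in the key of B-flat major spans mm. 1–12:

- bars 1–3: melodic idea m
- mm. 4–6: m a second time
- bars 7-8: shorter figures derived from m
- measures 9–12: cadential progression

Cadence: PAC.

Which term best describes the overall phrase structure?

sentence

Basic idea (mm. 1–3) + its repetition (bars 4–6) form the presentation; fragmentation and cadence (measures 7–12) form the continuation — the 12-bar whole is a sentence.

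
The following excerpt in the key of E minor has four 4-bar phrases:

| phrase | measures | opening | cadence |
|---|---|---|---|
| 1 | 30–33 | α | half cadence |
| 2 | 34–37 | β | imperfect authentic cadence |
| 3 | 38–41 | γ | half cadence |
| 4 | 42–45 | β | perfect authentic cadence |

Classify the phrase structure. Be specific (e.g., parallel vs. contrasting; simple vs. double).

contrasting double period

Four phrases in two halves: the first half (measures 30-37) ends with an imperfect authentic cadence, the second (measures 38–45) with a perfect authentic cadence — a large antecedent–consequent pair, i.e. a double period.
Phrase 3 begins with different material from phrase 1, making it contrasting.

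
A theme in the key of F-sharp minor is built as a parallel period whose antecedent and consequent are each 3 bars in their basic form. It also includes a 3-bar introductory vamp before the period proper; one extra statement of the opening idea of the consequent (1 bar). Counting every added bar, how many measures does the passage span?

10 measures

Basic parallel period: 3 + 3 = 6 bars.
6 (basic form) + 3 (introduction) + 1 (extra statement) = 10.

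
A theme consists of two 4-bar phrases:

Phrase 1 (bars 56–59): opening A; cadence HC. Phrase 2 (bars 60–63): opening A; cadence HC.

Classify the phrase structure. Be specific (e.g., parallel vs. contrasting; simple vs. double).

repeated phrase

Both phrases have the same opening (A) and the same cadence (half cadence): the second is a restatement, not a consequent, so this is a repeated phrase rather than a period.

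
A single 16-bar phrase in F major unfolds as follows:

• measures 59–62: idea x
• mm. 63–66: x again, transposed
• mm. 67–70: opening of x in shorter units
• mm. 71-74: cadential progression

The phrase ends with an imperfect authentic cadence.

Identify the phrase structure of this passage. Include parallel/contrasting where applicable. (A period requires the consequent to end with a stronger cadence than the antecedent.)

Basic idea (measures 59-62) + its repetition (measures 63-66) form the presentation; fragmentation and cadence (bars 67-74) form the continuation — the 16-bar whole is a sentence.

sentence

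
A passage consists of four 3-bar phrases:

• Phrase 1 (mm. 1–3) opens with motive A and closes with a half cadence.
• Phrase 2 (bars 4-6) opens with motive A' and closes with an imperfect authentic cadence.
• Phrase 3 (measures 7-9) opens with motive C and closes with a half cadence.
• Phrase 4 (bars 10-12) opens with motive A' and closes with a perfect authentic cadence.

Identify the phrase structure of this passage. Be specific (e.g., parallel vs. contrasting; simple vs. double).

contrasting double period

Four phrases in two halves: the first half (bars 1–6) ends with an imperfect authentic cadence, the second (mm. 7-12) with a perfect authentic cadence — a large antecedent–consequent pair, i.e. a double period.
Phrase 3 begins with different material from phrase 1, making it contrasting.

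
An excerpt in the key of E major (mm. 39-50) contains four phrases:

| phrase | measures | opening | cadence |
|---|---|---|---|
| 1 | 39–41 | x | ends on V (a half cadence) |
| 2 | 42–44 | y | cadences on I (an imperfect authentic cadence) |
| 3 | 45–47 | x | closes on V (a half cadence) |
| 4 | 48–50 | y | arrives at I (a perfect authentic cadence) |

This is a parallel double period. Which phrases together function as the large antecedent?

phrases 1 and 2

In a double period the first pair of phrases (ending imperfect authentic cadence) is the large antecedent and the second pair (ending perfect authentic cadence) is the large consequent; the antecedent is phrases 1 and 2.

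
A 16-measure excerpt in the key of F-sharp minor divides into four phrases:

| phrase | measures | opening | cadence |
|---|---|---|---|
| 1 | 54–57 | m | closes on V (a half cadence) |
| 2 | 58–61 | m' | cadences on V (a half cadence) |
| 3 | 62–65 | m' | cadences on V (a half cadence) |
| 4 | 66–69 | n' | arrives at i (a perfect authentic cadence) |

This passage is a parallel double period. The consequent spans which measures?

measures 62–69

In a double period the four phrases pair into a large antecedent (phrases 1–2, ending half cadence) and a large consequent (phrases 3–4, ending perfect authentic cadence). The consequent spans measures 62-69.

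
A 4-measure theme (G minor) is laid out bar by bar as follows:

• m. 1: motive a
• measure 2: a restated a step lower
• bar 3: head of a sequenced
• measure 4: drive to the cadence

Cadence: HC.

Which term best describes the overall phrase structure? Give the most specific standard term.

Basic idea (m. 1) + its repetition (m. 2) form the presentation; fragmentation and cadence (bars 3-4) form the continuation — the 4-bar whole is a sentence.

sentence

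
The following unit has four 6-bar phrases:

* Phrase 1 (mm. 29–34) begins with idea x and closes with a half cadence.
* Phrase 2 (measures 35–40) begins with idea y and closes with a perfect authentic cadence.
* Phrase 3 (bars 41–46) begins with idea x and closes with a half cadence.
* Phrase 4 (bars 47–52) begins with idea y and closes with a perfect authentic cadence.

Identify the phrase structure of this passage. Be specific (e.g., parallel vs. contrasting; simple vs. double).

repeated period

The cadence pattern HC–PAC–HC–PAC is weak–strong twice, and phrases 3–4 restate phrases 1–2: a period heard twice, not a double period (which would end weakly at phrase 2).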